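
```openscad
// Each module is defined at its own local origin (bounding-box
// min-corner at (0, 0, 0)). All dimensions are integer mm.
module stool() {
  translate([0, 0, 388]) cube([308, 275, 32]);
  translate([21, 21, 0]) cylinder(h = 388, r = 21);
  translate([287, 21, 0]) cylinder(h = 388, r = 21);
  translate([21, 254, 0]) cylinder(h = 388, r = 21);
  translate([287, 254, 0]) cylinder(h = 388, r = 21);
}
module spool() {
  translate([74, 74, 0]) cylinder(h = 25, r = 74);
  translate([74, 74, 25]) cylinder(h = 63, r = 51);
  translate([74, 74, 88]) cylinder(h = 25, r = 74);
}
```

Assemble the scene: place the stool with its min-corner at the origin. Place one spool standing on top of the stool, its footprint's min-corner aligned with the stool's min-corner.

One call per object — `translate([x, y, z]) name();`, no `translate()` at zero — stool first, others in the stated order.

stool();
translate([0, 0, 420]) spool();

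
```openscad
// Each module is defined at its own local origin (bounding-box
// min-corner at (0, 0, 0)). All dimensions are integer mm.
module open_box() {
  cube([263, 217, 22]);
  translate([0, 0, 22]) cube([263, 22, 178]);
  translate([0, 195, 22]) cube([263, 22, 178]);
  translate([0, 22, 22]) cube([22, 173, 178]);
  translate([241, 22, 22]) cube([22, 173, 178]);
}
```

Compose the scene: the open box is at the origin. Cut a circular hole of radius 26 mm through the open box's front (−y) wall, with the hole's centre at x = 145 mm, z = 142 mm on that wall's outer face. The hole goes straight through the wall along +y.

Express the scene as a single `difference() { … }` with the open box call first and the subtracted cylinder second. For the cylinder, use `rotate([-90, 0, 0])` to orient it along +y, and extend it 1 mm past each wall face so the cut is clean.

difference() {
  open_box();
  translate([145, -1, 142]) rotate([-90, 0, 0]) cylinder(h = 24, r = 26);
}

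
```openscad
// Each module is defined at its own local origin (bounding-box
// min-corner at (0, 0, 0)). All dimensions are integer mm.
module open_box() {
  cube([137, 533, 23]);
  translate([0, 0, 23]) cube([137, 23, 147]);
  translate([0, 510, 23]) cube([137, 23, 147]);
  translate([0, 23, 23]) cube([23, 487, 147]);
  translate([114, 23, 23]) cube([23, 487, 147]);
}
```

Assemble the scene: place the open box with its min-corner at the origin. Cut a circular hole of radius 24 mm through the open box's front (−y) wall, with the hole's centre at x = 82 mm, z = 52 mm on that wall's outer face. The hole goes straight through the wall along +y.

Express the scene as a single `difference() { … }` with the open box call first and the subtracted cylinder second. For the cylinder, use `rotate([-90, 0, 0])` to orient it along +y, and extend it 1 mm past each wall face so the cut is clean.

difference() {
  open_box();
  translate([82, -1, 52]) rotate([-90, 0, 0]) cylinder(h = 25, r = 24);
}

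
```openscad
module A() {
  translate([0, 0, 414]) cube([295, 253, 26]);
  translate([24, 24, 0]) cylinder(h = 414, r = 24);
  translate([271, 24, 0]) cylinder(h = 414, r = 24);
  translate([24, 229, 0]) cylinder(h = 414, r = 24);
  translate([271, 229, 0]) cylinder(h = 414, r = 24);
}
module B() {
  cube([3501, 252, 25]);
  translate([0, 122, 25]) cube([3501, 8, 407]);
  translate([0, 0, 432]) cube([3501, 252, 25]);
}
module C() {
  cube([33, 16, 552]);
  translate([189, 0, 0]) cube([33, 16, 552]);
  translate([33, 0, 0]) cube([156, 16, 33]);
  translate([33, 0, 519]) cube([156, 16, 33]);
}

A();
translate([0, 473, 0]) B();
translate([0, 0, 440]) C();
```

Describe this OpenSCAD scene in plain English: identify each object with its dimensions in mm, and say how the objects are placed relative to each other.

A is a four-legged stool. The seat is a 295×253×26 mm slab whose top surface is at z = 440 mm; four round legs, each 48 mm in diameter, run from the floor (z = 0) to the underside of the seat, each leg's axis is inset half a diameter from the nearest pair of seat edges (so the leg's bounding box is flush with the corner).

B is an I-beam lying along x, 3501 mm long. Overall section height 457 mm. Two flanges 252 mm wide (y) and 25 mm thick, one on the floor and one at the top; a web 8 mm thick runs between them, centred on the flange width.

C is a rectangular picture frame lying in the x–z plane (depth along y). The opening is 156 mm wide (x) by 486 mm tall (z), surrounded by a border 33 mm wide on all four sides. The frame is 16 mm deep and is made of two full-height vertical stiles with two horizontal rails fitted between them.

The I-beam is on the floor beside the stool on its +y side. The picture frame is on top of the stool.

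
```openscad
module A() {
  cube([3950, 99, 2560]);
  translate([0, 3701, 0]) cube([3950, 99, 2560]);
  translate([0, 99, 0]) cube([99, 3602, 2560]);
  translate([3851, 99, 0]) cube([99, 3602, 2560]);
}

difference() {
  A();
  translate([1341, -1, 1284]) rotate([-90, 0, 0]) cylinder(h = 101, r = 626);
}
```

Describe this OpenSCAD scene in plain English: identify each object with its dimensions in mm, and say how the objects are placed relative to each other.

A is the wall frame of a small rectangular building: four walls, each 2560 mm tall and 99 mm thick, enclosing a footprint 3950 mm (x) by 3800 mm (y) outside-to-outside, with no floor or roof. The front and back walls (the −y and +y sides) span the full width; the two side walls fit between them.

The house frame has a circular hole of radius 626 mm through its front wall, centred at (x = 1341, z = 1284).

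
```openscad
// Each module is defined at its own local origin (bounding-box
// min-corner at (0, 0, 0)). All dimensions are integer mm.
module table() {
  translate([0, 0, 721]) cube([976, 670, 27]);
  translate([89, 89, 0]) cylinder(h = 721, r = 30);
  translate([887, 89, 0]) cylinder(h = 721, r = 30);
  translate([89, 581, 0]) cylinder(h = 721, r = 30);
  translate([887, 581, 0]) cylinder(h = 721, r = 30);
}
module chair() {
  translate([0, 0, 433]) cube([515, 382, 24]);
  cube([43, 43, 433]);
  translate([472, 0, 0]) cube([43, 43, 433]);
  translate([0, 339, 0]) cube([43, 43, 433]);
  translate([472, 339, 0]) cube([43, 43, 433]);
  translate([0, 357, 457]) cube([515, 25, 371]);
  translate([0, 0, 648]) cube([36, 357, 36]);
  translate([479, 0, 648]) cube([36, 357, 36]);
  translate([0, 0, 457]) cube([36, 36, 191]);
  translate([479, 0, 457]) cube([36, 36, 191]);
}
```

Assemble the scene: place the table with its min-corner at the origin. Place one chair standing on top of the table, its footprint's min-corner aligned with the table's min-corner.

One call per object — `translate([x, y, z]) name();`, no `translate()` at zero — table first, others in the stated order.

table();
translate([0, 0, 748]) chair();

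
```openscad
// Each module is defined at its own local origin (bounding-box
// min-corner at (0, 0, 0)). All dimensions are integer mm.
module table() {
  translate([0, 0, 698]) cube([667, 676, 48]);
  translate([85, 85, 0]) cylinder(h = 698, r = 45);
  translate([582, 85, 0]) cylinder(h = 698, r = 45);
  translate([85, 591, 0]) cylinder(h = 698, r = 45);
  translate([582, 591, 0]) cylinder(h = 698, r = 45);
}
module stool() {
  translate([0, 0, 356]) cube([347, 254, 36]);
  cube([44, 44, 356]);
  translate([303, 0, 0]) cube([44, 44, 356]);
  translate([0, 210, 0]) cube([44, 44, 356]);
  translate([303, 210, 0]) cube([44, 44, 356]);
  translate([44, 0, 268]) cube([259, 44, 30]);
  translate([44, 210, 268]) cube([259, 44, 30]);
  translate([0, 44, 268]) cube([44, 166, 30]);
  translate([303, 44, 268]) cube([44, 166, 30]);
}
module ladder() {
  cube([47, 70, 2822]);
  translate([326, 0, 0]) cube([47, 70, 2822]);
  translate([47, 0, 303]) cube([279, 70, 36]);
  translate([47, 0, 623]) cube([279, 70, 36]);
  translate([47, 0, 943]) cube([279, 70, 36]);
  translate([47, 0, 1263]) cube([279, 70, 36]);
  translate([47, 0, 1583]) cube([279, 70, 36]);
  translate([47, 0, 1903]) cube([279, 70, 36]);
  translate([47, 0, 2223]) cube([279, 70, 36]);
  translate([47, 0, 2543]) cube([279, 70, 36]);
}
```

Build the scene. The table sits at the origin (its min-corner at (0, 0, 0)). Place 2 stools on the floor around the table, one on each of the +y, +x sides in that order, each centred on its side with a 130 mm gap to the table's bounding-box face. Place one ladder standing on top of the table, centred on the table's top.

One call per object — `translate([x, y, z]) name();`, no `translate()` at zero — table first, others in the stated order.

table();
translate([160, 806, 0]) stool();
translate([797, 211, 0]) stool();
translate([147, 303, 746]) ladder();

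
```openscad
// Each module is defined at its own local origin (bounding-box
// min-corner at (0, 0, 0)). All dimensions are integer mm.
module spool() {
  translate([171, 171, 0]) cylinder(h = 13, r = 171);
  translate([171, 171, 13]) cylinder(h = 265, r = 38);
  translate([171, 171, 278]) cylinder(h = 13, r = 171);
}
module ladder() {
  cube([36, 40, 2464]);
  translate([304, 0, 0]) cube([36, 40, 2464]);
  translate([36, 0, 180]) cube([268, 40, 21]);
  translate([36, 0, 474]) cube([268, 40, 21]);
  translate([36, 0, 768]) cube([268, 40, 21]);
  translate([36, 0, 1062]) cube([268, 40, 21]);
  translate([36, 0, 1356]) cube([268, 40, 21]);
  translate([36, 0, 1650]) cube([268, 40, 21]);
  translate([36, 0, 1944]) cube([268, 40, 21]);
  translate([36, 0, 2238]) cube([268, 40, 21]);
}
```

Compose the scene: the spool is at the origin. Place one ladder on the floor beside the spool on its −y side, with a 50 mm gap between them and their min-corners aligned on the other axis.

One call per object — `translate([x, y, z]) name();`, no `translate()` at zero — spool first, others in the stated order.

spool();
translate([0, -90, 0]) ladder();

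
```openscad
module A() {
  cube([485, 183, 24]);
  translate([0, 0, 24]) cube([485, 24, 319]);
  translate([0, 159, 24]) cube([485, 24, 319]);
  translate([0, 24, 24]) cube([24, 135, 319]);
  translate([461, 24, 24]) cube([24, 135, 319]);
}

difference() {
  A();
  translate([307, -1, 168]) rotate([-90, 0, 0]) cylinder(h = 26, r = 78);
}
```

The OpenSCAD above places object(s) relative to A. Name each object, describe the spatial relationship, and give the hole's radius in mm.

A is an open box. The open box has a circular hole through its front wall. The hole's radius is 78 mm.

The subtracted cylinder has r = 78 mm.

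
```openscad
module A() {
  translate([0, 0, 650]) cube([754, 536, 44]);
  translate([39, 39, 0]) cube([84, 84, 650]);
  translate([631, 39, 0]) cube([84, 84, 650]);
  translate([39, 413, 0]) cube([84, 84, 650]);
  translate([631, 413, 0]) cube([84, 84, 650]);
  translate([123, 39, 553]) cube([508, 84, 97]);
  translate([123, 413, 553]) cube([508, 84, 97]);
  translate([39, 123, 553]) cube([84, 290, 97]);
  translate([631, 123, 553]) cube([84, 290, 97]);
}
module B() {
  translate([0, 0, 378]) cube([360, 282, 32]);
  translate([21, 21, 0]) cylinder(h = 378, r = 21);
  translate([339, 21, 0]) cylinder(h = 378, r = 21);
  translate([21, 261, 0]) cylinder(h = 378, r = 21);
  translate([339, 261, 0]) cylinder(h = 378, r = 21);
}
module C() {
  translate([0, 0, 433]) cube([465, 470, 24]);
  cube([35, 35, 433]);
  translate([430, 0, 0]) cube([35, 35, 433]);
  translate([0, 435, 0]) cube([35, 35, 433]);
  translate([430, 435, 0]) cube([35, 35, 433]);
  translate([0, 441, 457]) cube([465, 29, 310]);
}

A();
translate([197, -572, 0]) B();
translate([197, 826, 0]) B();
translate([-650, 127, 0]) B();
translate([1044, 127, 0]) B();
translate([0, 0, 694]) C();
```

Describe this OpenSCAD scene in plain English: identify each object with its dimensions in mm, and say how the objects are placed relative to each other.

A is a table: top 754 mm (x) × 536 mm (y), 44 mm thick, upper face at z = 694 mm, on four 84×84 mm square legs, each inset 39 mm from the nearest pair of top edges, running from z = 0 to the bottom of the top. Four apron rails, 84 mm thick and 97 mm tall, run between adjacent legs with their top edges flush with the underside of the top and their outer faces flush with the legs' outer faces.

B is a simple wooden stool: a rectangular seat 360 mm (x) by 282 mm (y), 32 mm thick, top face at z = 410 mm, on four round legs, each 42 mm in diameter. The legs rest on z = 0, each leg's axis is inset half a diameter from the nearest pair of seat edges (so the leg's bounding box is flush with the corner).

C is a chair. The seat is a 465×470×24 mm slab with its top at z = 457 mm, on four 35×35 mm corner legs (flush with the seat edges, standing on z = 0). A flat backrest 29 mm thick, 310 mm tall, spans the full seat width and rises from the seat top along its +y edge, rear face flush with the rear of the seat.

Four stools sit around the table at the −y, +y, −x, +x sides. The chair is on top of the table.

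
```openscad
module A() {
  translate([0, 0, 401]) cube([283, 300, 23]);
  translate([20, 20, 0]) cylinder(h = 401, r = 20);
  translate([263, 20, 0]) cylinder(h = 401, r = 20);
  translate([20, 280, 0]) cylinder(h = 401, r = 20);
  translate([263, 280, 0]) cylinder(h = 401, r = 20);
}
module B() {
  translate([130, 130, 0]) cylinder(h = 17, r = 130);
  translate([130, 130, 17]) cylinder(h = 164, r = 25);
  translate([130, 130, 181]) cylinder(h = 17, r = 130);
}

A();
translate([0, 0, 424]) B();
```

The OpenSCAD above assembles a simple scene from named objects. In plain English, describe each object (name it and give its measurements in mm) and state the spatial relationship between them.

A is a four-legged stool. The seat is 283×300 mm, 23 mm thick, top at z = 424 mm. It stands on four round legs, each 40 mm in diameter, from z = 0 to the seat underside, each leg's axis is inset half a diameter from the nearest pair of seat edges (so the leg's bounding box is flush with the corner).

B is a spool: two coaxial disc flanges of radius 130 mm and thickness 17 mm, joined by a core cylinder of radius 25 mm and height 164 mm. The lower flange rests on z = 0 and the three cylinders share a vertical axis.

The spool is on top of the stool.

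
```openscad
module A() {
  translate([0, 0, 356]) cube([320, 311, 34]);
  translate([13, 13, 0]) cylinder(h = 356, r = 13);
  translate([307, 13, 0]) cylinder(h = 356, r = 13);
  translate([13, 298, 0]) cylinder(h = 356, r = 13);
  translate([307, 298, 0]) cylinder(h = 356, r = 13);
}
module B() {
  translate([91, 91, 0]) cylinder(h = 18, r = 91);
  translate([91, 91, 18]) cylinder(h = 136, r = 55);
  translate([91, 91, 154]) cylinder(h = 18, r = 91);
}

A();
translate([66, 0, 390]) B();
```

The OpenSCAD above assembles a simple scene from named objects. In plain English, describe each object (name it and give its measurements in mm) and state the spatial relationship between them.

A is a four-legged stool. The seat is a 320×311×34 mm slab whose top surface is at z = 390 mm; four round legs, each 26 mm in diameter, run from the floor (z = 0) to the underside of the seat, each leg's axis is inset half a diameter from the nearest pair of seat edges (so the leg's bounding box is flush with the corner).

B is a spool: two coaxial disc flanges of radius 91 mm and thickness 18 mm, joined by a core cylinder of radius 55 mm and height 136 mm. The lower flange rests on z = 0 and the three cylinders share a vertical axis.

The spool is on top of the stool.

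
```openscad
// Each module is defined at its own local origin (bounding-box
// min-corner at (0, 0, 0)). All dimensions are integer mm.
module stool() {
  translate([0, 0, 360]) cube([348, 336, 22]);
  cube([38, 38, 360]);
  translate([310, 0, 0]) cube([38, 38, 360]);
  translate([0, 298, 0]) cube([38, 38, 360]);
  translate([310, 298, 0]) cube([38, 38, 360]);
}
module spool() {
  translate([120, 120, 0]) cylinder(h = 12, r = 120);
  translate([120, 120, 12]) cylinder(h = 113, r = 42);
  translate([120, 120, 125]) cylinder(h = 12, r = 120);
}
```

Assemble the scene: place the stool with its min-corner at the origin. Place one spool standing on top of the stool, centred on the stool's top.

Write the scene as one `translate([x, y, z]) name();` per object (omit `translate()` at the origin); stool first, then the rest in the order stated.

stool();
translate([54, 48, 382]) spool();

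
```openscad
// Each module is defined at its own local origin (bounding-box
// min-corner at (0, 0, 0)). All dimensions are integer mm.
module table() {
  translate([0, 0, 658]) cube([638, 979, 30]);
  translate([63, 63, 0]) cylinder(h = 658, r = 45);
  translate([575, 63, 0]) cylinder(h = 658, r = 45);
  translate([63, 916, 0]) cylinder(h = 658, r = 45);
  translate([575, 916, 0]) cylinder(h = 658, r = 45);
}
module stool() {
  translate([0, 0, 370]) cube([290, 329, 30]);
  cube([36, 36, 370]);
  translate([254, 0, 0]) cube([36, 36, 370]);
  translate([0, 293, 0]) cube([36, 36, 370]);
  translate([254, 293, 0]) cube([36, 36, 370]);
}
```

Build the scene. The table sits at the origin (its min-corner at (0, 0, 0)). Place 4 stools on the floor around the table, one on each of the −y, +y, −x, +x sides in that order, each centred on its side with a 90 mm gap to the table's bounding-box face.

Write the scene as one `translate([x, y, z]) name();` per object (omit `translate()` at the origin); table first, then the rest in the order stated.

table();
translate([174, -419, 0]) stool();
translate([174, 1069, 0]) stool();
translate([-380, 325, 0]) stool();
translate([728, 325, 0]) stool();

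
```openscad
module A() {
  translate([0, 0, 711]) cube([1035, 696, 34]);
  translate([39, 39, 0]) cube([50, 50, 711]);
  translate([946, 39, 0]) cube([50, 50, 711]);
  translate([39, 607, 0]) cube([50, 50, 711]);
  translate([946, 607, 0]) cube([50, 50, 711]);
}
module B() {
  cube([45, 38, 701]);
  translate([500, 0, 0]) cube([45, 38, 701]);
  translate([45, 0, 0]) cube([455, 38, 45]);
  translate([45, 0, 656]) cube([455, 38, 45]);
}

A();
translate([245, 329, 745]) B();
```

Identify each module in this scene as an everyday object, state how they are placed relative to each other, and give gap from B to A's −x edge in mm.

A is a table. B is a picture frame. The picture frame is on top of the table, centred. The gap from the picture frame to the table's −x edge is 245 mm.

The picture frame's min-x is at 245; the table's min-x is 0; gap = 245 mm.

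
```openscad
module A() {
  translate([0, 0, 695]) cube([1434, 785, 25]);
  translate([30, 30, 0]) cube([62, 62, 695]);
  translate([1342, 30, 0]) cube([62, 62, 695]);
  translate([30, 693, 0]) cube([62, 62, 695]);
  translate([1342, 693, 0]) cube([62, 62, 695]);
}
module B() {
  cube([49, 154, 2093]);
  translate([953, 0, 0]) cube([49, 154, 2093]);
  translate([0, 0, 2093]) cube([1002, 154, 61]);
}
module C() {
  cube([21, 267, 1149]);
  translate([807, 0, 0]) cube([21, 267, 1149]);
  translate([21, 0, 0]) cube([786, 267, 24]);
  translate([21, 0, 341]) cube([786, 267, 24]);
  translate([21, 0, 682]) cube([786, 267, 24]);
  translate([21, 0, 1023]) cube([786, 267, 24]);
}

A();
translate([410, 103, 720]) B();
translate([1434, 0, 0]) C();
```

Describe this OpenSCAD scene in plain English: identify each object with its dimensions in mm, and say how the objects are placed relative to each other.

A is a table: top 1434 mm (x) × 785 mm (y), 25 mm thick, upper face at z = 720 mm, on four 62×62 mm square legs, each inset 30 mm from the nearest pair of top edges, running from z = 0 to the bottom of the top.

B is a rectangular door frame: two vertical jambs of 49×154 mm section, 2093 mm tall, with a clear opening 904 mm wide between their inner faces. A header 61 mm tall and 154 mm deep lies on top of the jambs and spans the full outside width.

C is a bookshelf 828 mm wide overall, 267 mm deep and 1149 mm tall. The two sides are 21 mm thick vertical panels. 4 horizontal shelves of 24 mm thickness span between the inner faces of the sides; the lowest shelf sits on the floor and shelves are stacked with a clear vertical gap of 317 mm between each pair.

The door frame is on top of the table. The bookshelf is against the table's +x side, with their −y faces flush.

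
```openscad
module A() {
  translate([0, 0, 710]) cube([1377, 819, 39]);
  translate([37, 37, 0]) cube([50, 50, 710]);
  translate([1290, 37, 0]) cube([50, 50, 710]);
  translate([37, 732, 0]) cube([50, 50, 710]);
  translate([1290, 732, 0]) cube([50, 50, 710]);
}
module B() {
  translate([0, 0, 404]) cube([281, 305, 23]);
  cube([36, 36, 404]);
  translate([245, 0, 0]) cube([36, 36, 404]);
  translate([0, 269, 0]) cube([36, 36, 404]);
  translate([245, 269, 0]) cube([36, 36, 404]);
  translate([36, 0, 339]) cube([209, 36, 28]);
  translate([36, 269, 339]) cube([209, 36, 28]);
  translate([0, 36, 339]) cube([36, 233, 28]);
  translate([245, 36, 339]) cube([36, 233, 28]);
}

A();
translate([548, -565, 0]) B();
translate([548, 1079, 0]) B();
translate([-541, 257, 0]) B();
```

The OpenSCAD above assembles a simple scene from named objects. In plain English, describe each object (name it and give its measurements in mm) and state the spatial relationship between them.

A is a table: top 1377 mm (x) × 819 mm (y), 39 mm thick, upper face at z = 749 mm, on four 50×50 mm square legs, each inset 37 mm from the nearest pair of top edges, running from z = 0 to the bottom of the top.

B is a four-legged stool. The seat is 281×305 mm, 23 mm thick, top at z = 427 mm. It stands on four square legs, each 36×36 mm in cross-section, from z = 0 to the seat underside, each flush with a corner of the seat. Four stretchers, 36 mm wide and 28 mm tall, connect adjacent legs with their undersides at z = 339 mm, each running between the inner faces of the legs it joins and aligned with the legs' outer faces on the other axis.

Three stools sit around the table at the −y, +y, −x sides.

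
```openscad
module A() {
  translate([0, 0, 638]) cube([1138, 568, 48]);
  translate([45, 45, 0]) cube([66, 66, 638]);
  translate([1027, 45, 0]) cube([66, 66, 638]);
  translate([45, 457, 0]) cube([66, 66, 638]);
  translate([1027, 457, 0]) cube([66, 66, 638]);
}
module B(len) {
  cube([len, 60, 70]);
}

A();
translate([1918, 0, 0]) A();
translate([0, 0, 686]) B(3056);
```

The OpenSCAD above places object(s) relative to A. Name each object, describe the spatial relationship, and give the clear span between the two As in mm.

Second table starts at x = 1918; first ends at x = 1138; clear span = 1918 − 1138 = 780 mm.

A is a table. B is a beam. A beam spans the tops of two tables. The clear span between the two tables is 780 mm.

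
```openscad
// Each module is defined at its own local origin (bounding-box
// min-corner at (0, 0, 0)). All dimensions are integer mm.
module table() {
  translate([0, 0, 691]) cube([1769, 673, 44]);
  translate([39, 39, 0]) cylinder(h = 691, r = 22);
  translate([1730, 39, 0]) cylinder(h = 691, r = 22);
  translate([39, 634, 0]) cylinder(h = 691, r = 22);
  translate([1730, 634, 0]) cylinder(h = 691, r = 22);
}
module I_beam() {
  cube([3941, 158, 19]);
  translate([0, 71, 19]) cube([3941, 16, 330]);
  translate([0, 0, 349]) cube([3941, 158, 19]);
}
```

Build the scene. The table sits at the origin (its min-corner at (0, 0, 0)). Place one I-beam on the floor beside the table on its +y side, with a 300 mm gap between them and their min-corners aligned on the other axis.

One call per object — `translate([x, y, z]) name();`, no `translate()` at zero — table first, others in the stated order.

table();
translate([0, 973, 0]) I_beam();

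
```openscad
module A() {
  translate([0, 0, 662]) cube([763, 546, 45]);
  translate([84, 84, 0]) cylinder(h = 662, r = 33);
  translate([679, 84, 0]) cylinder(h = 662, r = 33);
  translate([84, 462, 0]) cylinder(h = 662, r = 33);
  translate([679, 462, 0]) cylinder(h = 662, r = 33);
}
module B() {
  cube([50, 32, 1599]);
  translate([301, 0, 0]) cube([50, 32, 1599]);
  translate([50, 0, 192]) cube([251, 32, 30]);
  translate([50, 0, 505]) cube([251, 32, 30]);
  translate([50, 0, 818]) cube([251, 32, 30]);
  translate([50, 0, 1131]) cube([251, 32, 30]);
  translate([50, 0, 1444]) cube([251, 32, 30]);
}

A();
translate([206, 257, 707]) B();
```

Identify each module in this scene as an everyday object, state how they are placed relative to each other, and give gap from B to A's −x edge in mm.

A is a table. B is a ladder. The ladder is on top of the table, centred. The gap from the ladder to the table's −x edge is 206 mm.

The ladder's min-x is at 206; the table's min-x is 0; gap = 206 mm.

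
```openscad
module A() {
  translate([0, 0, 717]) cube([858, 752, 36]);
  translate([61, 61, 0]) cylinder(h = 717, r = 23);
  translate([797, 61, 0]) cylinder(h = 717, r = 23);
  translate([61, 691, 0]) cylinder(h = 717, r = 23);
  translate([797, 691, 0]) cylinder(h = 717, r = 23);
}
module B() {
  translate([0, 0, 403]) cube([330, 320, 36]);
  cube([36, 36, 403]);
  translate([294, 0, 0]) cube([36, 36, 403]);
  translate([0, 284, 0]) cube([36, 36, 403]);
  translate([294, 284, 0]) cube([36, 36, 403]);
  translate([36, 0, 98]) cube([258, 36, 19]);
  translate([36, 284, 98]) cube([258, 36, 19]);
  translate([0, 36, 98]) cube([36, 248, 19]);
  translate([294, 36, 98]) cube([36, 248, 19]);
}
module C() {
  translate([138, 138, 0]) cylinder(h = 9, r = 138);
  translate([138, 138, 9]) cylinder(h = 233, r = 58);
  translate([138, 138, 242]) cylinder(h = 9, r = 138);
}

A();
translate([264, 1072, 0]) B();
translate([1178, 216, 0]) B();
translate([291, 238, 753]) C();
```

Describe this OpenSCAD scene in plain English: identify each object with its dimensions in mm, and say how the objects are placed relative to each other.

A is a rectangular dining table. The top is 858×752×36 mm with its upper surface at z = 753 mm. It stands on four round legs of 46 mm diameter, each leg's bounding box inset 38 mm from the nearest pair of top edges, running from the floor to the underside of the top.

B is a simple wooden stool: a rectangular seat 330 mm (x) by 320 mm (y), 36 mm thick, top face at z = 439 mm, on four square legs, each 36×36 mm in cross-section. The legs rest on z = 0, each flush with a corner of the seat. Four stretchers, 36 mm wide and 19 mm tall, connect adjacent legs with their undersides at z = 98 mm, each running between the inner faces of the legs it joins and aligned with the legs' outer faces on the other axis.

C is a spool: two coaxial disc flanges of radius 138 mm and thickness 9 mm, joined by a core cylinder of radius 58 mm and height 233 mm. The lower flange rests on z = 0 and the three cylinders share a vertical axis.

Two stools sit around the table at the +y, +x sides. The spool is on top of the table, centred.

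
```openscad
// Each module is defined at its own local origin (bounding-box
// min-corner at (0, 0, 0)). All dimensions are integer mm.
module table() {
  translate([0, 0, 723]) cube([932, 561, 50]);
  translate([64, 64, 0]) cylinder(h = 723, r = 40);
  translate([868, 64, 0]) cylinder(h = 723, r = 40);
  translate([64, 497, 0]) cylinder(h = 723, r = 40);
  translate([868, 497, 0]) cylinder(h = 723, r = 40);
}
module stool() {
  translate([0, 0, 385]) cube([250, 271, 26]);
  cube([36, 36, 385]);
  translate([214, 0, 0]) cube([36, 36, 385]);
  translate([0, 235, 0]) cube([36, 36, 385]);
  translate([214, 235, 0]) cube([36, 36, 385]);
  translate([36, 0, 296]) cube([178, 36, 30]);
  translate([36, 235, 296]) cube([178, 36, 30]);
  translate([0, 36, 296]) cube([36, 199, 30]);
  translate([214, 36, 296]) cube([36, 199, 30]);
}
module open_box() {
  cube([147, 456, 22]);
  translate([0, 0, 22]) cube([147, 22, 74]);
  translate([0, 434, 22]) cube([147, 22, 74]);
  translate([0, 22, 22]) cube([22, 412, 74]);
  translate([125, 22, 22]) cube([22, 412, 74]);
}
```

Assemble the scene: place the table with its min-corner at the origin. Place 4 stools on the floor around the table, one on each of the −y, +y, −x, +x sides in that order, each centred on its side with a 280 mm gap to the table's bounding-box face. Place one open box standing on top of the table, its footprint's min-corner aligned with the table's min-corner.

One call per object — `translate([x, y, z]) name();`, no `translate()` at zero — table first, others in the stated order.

table();
translate([341, -551, 0]) stool();
translate([341, 841, 0]) stool();
translate([-530, 145, 0]) stool();
translate([1212, 145, 0]) stool();
translate([0, 0, 773]) open_box();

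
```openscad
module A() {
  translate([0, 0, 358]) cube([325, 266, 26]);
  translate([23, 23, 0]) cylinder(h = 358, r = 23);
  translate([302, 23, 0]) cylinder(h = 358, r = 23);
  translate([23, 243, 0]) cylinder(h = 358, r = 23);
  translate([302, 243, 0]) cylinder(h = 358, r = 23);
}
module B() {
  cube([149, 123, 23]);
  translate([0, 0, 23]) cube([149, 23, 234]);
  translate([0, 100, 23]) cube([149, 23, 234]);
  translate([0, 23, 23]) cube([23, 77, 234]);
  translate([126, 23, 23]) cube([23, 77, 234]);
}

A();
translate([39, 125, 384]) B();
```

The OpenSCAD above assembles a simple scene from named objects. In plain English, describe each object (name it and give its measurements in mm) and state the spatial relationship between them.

A is a four-legged stool. The seat is 325×266 mm, 26 mm thick, top at z = 384 mm. It stands on four round legs, each 46 mm in diameter, from z = 0 to the seat underside, each leg's axis is inset half a diameter from the nearest pair of seat edges (so the leg's bounding box is flush with the corner).

B is an open-topped rectangular box: outside dimensions 149×123×257 mm, with a uniform wall and base thickness of 23 mm. The base is a full 149×123 slab on the floor; four walls sit on top of the base. The front and back walls (the −y and +y sides) span the full width; the two side walls fit between them.

The open box is on top of the stool.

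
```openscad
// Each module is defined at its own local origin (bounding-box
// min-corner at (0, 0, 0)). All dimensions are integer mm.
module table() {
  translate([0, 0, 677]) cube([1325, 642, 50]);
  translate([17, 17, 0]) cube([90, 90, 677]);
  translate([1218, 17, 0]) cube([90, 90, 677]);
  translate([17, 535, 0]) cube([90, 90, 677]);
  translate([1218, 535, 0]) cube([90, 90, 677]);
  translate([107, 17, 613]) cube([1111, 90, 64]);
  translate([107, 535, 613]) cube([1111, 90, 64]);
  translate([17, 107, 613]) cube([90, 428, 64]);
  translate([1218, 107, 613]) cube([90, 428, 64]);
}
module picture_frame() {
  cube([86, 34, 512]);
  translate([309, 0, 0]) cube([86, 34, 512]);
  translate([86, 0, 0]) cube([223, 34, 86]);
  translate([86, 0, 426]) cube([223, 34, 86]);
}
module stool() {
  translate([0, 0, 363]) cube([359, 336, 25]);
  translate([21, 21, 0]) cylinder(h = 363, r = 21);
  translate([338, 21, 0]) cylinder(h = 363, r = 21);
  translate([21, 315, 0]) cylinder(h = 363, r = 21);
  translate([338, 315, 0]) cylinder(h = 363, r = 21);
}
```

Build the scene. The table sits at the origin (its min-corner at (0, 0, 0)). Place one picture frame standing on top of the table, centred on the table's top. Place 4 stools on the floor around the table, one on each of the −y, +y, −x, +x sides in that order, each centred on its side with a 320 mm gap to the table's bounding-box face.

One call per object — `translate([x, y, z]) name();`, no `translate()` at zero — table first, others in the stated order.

table();
translate([465, 304, 727]) picture_frame();
translate([483, -656, 0]) stool();
translate([483, 962, 0]) stool();
translate([-679, 153, 0]) stool();
translate([1645, 153, 0]) stool();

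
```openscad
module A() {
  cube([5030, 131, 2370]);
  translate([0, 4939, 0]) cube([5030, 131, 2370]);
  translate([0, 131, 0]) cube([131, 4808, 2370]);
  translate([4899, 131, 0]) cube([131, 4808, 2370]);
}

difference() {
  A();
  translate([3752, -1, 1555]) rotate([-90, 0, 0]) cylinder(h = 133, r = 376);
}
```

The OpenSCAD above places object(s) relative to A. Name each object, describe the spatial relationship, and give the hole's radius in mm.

The subtracted cylinder has r = 376 mm.

A is a house frame. The house frame has a circular hole through its front wall. The hole's radius is 376 mm.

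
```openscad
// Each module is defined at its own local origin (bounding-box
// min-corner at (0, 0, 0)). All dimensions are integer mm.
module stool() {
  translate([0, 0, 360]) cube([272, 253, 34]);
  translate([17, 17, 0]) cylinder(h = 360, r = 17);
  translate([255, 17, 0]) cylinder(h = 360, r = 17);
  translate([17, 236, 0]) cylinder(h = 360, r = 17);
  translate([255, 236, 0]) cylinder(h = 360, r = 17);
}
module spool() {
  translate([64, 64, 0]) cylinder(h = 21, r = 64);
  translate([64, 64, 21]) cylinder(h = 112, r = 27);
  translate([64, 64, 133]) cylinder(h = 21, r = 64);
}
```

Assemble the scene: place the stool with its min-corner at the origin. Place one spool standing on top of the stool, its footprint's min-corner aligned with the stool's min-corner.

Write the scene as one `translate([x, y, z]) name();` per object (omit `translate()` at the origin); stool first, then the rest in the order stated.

stool();
translate([0, 0, 394]) spool();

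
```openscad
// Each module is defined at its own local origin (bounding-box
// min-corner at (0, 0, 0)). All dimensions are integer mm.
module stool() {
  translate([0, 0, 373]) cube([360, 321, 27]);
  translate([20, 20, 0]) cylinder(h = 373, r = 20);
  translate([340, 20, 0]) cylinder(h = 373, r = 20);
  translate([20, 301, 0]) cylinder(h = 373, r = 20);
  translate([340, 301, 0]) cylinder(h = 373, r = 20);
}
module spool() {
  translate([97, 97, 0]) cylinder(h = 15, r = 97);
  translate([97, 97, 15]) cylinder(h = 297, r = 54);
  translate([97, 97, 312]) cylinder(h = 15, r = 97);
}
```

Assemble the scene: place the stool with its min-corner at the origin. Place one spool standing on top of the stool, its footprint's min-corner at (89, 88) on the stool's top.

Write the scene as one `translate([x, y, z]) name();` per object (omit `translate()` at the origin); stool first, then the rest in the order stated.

stool();
translate([89, 88, 400]) spool();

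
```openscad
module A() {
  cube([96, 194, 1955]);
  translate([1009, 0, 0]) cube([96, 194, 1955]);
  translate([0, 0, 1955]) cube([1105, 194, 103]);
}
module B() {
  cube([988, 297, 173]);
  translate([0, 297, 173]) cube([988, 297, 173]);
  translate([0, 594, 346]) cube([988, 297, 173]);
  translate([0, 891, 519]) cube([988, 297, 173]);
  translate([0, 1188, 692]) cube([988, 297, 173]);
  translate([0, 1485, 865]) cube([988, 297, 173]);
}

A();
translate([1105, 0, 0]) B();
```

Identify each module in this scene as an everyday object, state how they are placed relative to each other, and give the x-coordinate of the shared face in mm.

The door frame's +x face and the staircase's −x face are both at x = 1105 mm.

A is a door frame. B is a staircase. The staircase is against the door frame's +x side, with their −y faces flush. The x-coordinate of the shared face is 1105 mm.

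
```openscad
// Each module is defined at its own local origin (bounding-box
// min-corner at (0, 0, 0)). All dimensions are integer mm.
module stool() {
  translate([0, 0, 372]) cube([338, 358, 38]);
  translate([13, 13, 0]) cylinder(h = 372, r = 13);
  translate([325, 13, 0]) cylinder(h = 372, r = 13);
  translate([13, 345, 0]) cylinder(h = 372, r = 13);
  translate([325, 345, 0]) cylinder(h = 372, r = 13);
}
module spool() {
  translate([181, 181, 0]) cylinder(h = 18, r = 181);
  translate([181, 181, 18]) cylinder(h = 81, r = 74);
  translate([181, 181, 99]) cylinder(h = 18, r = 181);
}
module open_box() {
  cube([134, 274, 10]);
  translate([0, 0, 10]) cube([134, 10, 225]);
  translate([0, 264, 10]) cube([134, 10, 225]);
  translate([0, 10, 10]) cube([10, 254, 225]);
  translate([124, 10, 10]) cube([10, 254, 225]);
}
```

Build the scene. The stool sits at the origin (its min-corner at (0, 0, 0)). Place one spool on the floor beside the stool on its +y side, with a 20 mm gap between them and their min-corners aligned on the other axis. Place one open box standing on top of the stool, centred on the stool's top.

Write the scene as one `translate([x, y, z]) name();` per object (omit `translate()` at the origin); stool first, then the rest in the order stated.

stool();
translate([0, 378, 0]) spool();
translate([102, 42, 410]) open_box();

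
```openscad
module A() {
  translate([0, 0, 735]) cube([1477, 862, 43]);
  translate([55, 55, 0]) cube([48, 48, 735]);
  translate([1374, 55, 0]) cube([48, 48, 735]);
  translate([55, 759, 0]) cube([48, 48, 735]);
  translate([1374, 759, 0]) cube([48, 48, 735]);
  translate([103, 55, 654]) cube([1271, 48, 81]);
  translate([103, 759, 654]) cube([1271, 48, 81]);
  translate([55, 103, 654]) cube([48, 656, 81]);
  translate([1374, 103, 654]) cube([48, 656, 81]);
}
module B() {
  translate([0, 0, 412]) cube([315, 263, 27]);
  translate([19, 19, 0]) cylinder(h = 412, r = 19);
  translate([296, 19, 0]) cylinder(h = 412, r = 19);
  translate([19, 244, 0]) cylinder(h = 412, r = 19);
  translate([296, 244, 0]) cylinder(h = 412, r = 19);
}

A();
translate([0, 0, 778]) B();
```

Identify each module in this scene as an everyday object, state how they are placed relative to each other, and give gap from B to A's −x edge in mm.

The stool's min-x is at 0; the table's min-x is 0; gap = 0 mm.

A is a table. B is a stool. The stool is on top of the table. The gap from the stool to the table's −x edge is 0 mm.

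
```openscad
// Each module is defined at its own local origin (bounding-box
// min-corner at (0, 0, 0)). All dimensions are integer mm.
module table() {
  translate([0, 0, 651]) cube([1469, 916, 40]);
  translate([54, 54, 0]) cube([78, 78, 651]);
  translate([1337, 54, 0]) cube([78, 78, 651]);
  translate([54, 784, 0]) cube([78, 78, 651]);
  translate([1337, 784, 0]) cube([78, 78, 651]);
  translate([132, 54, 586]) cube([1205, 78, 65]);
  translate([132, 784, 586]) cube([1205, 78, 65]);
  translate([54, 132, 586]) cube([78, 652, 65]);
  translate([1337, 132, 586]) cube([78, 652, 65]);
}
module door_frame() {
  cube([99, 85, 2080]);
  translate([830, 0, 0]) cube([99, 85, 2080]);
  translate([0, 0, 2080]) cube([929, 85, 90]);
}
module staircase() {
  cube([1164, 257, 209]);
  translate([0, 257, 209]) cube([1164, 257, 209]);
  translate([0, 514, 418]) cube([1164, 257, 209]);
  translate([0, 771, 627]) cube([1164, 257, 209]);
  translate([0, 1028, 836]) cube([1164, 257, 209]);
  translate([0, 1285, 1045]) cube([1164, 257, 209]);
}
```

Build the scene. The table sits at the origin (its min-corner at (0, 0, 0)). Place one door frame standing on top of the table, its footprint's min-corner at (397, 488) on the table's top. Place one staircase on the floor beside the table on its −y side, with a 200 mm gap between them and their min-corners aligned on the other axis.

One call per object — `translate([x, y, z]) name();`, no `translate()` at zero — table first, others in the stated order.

table();
translate([397, 488, 691]) door_frame();
translate([0, -1742, 0]) staircase();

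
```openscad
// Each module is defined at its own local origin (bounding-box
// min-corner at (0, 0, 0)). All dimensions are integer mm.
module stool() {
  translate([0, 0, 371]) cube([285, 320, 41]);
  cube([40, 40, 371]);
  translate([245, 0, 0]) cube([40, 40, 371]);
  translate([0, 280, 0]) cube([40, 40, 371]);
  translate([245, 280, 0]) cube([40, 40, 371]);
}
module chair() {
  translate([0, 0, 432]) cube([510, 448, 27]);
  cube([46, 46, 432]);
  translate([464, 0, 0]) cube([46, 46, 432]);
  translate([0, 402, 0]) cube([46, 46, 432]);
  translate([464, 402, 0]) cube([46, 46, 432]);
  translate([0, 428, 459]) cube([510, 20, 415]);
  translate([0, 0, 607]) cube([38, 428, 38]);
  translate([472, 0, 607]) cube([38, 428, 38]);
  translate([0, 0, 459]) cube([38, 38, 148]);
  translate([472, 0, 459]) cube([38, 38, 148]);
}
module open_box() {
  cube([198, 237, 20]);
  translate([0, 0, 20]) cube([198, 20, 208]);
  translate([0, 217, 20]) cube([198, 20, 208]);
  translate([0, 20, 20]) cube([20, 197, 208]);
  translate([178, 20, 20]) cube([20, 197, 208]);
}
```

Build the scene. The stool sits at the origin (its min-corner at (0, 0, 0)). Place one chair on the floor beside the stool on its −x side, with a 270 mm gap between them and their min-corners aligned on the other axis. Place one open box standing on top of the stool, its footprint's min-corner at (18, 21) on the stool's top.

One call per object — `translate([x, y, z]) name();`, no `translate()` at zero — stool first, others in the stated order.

stool();
translate([-780, 0, 0]) chair();
translate([18, 21, 412]) open_box();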